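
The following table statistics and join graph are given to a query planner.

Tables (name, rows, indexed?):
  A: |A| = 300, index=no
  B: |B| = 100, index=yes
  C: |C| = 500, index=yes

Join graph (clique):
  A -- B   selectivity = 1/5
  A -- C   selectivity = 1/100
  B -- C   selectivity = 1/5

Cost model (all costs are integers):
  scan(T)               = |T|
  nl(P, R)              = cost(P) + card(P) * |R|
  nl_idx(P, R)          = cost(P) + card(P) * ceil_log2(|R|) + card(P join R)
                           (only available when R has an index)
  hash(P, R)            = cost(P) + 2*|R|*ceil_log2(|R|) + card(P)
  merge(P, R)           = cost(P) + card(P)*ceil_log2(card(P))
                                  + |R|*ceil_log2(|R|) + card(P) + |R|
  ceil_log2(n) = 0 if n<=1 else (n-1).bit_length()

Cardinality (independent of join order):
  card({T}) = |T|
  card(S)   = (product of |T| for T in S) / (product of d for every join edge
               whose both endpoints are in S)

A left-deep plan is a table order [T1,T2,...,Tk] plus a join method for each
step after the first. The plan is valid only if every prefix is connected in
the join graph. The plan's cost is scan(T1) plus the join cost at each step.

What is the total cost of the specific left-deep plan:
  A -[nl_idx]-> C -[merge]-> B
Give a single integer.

23300

step 1: scan A: cost=300, card=300
step 2: join C via nl_idx
    card(P join C) = 300*500/(100) = 1500
    cost = 300 + 300*9 + 1500 = 4500
step 3: join B via merge
    card(P join B) = 1500*100/(5*5) = 6000
    cost = 4500 + 1500*11 + 100*7 + 1500 + 100 = 23300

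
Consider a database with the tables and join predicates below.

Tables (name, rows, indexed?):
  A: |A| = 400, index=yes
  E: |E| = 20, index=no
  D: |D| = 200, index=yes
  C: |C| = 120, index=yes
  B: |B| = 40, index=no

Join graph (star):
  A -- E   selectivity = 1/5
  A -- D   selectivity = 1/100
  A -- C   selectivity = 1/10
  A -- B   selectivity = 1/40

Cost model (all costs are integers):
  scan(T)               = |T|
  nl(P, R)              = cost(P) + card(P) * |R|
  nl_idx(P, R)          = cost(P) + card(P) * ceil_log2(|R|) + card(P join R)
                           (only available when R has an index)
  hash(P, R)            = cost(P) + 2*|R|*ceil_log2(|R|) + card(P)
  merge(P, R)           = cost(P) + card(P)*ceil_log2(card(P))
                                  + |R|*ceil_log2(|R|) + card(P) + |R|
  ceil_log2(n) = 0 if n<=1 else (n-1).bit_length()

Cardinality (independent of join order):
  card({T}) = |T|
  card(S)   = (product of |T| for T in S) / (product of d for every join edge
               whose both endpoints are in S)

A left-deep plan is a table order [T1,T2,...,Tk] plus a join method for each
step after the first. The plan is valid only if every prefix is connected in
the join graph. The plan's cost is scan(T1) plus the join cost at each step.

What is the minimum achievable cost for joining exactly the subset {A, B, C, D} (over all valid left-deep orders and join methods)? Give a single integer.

6560

Selinger DP over subsets of {A,B,C,D}:
  {A}: scan cost=400, card=400
  {D}: scan cost=200, card=200
  {C}: scan cost=120, card=120
  {B}: scan cost=40, card=40
  {AD}: card=800; try (A,nl_idx)→2800, (D,hash)→4000, (D,nl_idx)→4400, (A,merge)→6000, (D,merge)→6200, (A,hash)→7600 …(+2); best=2800 via (A,nl_idx)
  {AC}: card=4800; try (C,hash)→2480, (A,merge)→5080, (C,merge)→5360, (A,nl_idx)→6000, (A,hash)→7440, (C,nl_idx)→8000 …(+2); best=2480 via (C,hash)
  {AB}: card=400; try (A,nl_idx)→800, (B,hash)→1280, (A,merge)→4320, (B,merge)→4680, (A,hash)→7280, (A,nl)→16040 …(+1); best=800 via (A,nl_idx)
  {ACD}: card=9600; try (C,hash)→5280, (D,hash)→10480, (C,merge)→12560, (C,nl_idx)→18000, (D,nl_idx)→50480, (D,merge)→71480 …(+2); best=5280 via (C,hash)
  {ABD}: card=800; try (B,hash)→4080, (D,hash)→4400, (D,nl_idx)→4800, (D,merge)→6600, (B,merge)→11880, (B,nl)→34800 …(+1); best=4080 via (B,hash)
  {ABC}: card=4800; try (C,hash)→2880, (C,merge)→5760, (B,hash)→7760, (C,nl_idx)→8400, (C,nl)→48800, (B,merge)→69960 …(+1); best=2880 via (C,hash)
  {ABCD}: card=9600; try (C,hash)→6560, (D,hash)→10880, (C,merge)→13840, (B,hash)→15360, (C,nl_idx)→19280, (D,nl_idx)→50880 …(+5); best=6560 via (C,hash)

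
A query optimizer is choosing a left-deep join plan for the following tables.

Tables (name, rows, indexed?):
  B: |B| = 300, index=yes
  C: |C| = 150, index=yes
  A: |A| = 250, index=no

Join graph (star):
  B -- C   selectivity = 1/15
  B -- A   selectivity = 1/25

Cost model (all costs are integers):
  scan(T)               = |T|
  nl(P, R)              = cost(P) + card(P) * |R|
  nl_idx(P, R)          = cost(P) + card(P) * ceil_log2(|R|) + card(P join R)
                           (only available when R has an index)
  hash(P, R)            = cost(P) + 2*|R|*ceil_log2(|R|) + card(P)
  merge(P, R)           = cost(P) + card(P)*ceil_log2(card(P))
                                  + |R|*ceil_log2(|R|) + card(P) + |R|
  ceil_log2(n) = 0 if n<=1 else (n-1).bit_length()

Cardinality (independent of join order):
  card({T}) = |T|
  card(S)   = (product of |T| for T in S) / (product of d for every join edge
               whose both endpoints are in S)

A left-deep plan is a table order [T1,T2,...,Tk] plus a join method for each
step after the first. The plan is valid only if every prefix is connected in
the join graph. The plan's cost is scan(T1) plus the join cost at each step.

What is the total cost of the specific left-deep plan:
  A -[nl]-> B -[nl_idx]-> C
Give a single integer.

129250

step 1: scan A: cost=250, card=250
step 2: join B via nl
    card(P join B) = 250*300/(25) = 3000
    cost = 250 + 250*300 = 75250
step 3: join C via nl_idx
    card(P join C) = 3000*150/(15) = 30000
    cost = 75250 + 3000*8 + 30000 = 129250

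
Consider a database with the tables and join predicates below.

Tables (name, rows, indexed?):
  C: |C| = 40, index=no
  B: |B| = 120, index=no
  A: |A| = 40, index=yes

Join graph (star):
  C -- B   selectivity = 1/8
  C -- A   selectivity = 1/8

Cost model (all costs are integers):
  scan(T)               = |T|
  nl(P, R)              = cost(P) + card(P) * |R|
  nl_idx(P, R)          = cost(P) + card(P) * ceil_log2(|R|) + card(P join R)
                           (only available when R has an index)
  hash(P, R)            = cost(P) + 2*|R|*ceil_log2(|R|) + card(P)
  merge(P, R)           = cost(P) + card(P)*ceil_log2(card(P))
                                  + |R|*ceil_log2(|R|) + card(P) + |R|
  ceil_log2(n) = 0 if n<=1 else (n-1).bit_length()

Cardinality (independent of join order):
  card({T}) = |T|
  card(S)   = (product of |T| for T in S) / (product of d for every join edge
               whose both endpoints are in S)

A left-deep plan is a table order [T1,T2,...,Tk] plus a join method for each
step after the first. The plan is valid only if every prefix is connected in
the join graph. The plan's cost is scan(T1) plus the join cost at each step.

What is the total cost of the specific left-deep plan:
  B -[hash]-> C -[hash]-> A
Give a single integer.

step 1: scan B: cost=120, card=120
step 2: join C via hash
    card(P join C) = 120*40/(8) = 600
    cost = 120 + 2*40*6 + 120 = 720
step 3: join A via hash
    card(P join A) = 600*40/(8) = 3000
    cost = 720 + 2*40*6 + 600 = 1800

1800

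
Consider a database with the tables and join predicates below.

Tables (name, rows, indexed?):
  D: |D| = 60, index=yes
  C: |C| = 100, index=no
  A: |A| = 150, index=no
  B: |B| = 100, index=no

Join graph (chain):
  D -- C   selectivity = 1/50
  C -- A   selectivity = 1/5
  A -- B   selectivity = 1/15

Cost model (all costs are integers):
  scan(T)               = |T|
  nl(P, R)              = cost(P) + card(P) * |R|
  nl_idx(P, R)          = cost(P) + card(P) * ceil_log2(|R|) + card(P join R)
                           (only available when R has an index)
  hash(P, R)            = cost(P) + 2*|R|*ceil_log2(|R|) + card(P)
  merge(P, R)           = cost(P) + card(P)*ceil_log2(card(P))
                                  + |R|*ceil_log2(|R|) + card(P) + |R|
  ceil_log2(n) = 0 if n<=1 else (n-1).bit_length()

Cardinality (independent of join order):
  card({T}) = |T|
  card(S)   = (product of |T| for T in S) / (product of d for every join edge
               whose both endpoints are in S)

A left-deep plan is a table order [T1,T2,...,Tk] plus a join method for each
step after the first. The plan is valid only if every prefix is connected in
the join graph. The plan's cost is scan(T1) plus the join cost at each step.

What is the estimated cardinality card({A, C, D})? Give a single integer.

3600

Tables in S: A(150), C(100), D(60)
Edges inside S: D-C(d=50), C-A(d=5)
numerator = 150 * 100 * 60 = 900000
denominator = 50 * 5 = 250
card(S) = 900000 / 250 = 3600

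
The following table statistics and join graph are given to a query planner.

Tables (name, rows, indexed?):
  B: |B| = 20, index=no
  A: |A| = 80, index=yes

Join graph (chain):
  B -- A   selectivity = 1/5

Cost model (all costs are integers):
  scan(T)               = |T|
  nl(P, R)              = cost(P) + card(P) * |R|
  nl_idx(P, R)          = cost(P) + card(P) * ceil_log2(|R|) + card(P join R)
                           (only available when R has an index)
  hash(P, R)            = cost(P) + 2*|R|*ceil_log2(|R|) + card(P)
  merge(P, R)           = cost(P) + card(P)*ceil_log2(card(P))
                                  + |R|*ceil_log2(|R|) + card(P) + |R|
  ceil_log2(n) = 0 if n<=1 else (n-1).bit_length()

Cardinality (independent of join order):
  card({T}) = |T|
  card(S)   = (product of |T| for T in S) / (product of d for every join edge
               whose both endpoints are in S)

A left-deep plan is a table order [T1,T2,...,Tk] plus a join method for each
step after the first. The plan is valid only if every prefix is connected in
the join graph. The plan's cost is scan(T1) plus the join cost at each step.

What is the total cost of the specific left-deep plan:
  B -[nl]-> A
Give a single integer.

step 1: scan B: cost=20, card=20
step 2: join A via nl
    card(P join A) = 20*80/(5) = 320
    cost = 20 + 20*80 = 1620

1620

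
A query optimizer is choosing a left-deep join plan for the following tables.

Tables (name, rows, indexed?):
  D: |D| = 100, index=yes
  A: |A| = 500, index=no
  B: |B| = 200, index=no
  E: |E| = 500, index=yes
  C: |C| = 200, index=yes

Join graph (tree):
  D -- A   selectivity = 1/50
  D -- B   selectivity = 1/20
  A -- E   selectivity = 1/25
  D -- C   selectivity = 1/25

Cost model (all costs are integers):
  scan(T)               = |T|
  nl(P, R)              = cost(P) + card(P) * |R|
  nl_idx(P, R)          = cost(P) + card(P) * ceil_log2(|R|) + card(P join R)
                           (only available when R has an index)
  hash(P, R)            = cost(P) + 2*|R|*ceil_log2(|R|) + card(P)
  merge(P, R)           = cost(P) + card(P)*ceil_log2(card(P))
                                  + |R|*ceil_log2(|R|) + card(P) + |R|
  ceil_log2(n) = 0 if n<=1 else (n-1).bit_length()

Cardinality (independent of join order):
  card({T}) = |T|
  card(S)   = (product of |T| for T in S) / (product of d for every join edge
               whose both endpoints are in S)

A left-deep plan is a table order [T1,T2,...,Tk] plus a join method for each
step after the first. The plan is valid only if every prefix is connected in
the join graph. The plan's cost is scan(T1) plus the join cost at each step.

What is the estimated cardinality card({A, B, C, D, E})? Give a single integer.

1600000

Tables in S: A(500), B(200), C(200), D(100), E(500)
Edges inside S: D-A(d=50), D-B(d=20), A-E(d=25), D-C(d=25)
numerator = 500 * 200 * 200 * 100 * 500 = 1000000000000
denominator = 50 * 20 * 25 * 25 = 625000
card(S) = 1000000000000 / 625000 = 1600000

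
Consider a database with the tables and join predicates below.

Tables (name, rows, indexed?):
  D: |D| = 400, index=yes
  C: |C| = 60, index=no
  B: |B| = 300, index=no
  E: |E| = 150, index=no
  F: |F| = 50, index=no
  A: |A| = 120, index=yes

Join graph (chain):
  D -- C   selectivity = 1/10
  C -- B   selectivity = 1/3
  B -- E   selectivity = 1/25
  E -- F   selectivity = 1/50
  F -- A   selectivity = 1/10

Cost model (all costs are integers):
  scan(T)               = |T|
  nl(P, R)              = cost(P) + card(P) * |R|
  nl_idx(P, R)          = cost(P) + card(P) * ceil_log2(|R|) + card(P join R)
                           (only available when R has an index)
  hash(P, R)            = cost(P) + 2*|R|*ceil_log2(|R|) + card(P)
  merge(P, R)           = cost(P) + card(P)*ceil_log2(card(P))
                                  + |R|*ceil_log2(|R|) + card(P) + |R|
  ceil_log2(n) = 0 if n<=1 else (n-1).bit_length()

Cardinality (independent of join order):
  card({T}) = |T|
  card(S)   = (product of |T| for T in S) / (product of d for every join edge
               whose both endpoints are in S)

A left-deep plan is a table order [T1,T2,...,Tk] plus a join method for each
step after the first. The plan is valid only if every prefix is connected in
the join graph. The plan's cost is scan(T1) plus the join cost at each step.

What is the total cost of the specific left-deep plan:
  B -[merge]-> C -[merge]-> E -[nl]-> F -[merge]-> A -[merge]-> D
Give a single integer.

step 1: scan B: cost=300, card=300
step 2: join C via merge
    card(P join C) = 300*60/(3) = 6000
    cost = 300 + 300*9 + 60*6 + 300 + 60 = 3720
step 3: join E via merge
    card(P join E) = 6000*150/(25) = 36000
    cost = 3720 + 6000*13 + 150*8 + 6000 + 150 = 89070
step 4: join F via nl
    card(P join F) = 36000*50/(50) = 36000
    cost = 89070 + 36000*50 = 1889070
step 5: join A via merge
    card(P join A) = 36000*120/(10) = 432000
    cost = 1889070 + 36000*16 + 120*7 + 36000 + 120 = 2502030
step 6: join D via merge
    card(P join D) = 432000*400/(10) = 17280000
    cost = 2502030 + 432000*19 + 400*9 + 432000 + 400 = 11146030

11146030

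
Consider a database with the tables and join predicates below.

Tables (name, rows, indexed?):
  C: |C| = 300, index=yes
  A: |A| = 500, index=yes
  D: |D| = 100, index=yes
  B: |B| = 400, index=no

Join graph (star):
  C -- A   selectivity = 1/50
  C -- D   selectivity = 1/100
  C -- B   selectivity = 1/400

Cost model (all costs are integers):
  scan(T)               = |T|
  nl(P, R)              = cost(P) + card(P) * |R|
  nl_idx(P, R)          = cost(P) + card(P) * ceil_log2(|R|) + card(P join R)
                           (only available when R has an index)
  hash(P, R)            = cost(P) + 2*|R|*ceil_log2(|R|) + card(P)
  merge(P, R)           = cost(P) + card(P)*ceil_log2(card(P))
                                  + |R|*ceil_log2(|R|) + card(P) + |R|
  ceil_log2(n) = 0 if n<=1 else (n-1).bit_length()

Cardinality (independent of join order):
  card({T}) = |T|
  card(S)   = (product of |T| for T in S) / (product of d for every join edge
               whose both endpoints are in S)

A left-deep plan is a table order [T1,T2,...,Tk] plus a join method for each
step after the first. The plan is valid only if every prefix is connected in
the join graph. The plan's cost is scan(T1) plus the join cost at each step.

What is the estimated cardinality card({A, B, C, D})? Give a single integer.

3000

Tables in S: A(500), B(400), C(300), D(100)
Edges inside S: C-A(d=50), C-D(d=100), C-B(d=400)
numerator = 500 * 400 * 300 * 100 = 6000000000
denominator = 50 * 100 * 400 = 2000000
card(S) = 6000000000 / 2000000 = 3000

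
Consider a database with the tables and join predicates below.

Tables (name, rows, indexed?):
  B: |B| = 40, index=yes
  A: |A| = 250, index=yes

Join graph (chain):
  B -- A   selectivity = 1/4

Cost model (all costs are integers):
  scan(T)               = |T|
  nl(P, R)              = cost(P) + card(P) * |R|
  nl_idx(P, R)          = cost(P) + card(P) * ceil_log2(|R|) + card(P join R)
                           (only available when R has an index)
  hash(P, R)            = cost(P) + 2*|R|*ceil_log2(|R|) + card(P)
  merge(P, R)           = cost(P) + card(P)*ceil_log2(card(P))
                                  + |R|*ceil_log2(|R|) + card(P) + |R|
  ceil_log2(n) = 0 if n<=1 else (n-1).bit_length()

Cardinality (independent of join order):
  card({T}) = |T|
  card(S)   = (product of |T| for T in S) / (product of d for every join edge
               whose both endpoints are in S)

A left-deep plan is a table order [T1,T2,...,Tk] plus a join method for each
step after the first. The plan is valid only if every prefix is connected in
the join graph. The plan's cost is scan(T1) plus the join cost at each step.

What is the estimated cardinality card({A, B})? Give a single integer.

Tables in S: A(250), B(40)
Edges inside S: B-A(d=4)
numerator = 250 * 40 = 10000
denominator = 4 = 4
card(S) = 10000 / 4 = 2500

2500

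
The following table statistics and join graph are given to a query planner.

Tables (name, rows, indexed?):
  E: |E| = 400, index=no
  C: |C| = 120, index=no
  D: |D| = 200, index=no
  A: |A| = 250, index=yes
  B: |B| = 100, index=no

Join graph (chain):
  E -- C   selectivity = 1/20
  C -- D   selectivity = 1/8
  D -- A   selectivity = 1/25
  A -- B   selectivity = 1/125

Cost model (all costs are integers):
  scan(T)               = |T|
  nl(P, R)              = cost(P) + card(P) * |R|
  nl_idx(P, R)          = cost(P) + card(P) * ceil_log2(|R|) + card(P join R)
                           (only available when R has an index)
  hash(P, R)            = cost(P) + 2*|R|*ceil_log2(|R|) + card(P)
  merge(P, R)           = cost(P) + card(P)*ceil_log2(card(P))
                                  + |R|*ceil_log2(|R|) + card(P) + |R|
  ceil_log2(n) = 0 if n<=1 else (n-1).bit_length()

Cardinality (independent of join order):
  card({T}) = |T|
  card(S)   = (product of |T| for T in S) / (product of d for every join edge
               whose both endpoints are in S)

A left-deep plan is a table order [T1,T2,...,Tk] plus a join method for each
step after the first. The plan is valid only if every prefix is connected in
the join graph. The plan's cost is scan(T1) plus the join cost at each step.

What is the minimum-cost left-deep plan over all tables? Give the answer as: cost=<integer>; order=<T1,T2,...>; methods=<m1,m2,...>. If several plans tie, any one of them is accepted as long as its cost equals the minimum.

Selinger DP (subsets sized 1..n):
  {E}: scan cost=400, card=400
  {C}: scan cost=120, card=120
  {D}: scan cost=200, card=200
  {A}: scan cost=250, card=250
  {B}: scan cost=100, card=100
  {CE}: card=2400; try (C,hash)→2480, (E,merge)→5080, (C,merge)→5360, (E,hash)→7440, (E,nl)→48120, (C,nl)→48400; best=2480 via (C,hash)
  {CD}: card=3000; try (C,hash)→2080, (D,merge)→2880, (C,merge)→2960, (D,hash)→3440, (D,nl)→24120, (C,nl)→24200; best=2080 via (C,hash)
  {AD}: card=2000; try (D,hash)→3700, (A,nl_idx)→3800, (A,merge)→4250, (D,merge)→4300, (A,hash)→4400, (A,nl)→50200 …(+1); best=3700 via (D,hash)
  {AB}: card=200; try (A,nl_idx)→1100, (B,hash)→1900, (A,merge)→3150, (B,merge)→3300, (A,hash)→4200, (A,nl)→25100 …(+1); best=1100 via (A,nl_idx)
  {CDE}: card=60000; try (D,hash)→8080, (E,hash)→12280, (D,merge)→35480, (E,merge)→45080, (D,nl)→482480, (E,nl)→1202080; best=8080 via (D,hash)
  {ACD}: card=30000; try (C,hash)→7380, (A,hash)→9080, (C,merge)→28660, (A,merge)→43330, (A,nl_idx)→56080, (C,nl)→243700 …(+1); best=7380 via (C,hash)
  {ABD}: card=1600; try (D,hash)→4500, (D,merge)→4700, (B,hash)→7100, (B,merge)→28500, (D,nl)→41100, (B,nl)→203700; best=4500 via (D,hash)
  {ACDE}: card=600000; try (E,hash)→44580, (A,hash)→72080, (E,merge)→491380, (A,merge)→1030330, (A,nl_idx)→1088080, (E,nl)→12007380 …(+1); best=44580 via (E,hash)
  {ABCD}: card=24000; try (C,hash)→7780, (C,merge)→24660, (B,hash)→38780, (C,nl)→196500, (B,merge)→488180, (B,nl)→3007380; best=7780 via (C,hash)
  {ABCDE}: card=480000; try (E,hash)→38980, (E,merge)→395780, (B,hash)→645980, (E,nl)→9607780, (B,merge)→12645380, (B,nl)→60044580; best=38980 via (E,hash)

cost=38980; order=B,A,D,C,E; methods=nl_idx,hash,hash,hash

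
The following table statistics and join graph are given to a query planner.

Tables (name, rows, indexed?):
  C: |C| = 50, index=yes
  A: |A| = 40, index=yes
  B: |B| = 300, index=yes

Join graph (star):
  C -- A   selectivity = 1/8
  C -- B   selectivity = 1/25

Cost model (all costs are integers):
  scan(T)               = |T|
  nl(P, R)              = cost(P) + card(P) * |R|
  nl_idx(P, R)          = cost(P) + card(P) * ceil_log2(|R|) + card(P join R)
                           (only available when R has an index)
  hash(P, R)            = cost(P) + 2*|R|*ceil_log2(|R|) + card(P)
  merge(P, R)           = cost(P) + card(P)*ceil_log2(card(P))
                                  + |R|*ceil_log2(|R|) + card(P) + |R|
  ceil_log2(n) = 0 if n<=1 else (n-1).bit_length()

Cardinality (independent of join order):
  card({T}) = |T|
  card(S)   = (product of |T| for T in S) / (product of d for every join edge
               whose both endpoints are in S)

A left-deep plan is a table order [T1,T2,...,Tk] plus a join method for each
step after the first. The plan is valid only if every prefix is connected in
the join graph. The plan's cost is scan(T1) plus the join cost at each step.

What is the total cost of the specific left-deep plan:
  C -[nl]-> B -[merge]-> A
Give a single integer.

step 1: scan C: cost=50, card=50
step 2: join B via nl
    card(P join B) = 50*300/(25) = 600
    cost = 50 + 50*300 = 15050
step 3: join A via merge
    card(P join A) = 600*40/(8) = 3000
    cost = 15050 + 600*10 + 40*6 + 600 + 40 = 21930

21930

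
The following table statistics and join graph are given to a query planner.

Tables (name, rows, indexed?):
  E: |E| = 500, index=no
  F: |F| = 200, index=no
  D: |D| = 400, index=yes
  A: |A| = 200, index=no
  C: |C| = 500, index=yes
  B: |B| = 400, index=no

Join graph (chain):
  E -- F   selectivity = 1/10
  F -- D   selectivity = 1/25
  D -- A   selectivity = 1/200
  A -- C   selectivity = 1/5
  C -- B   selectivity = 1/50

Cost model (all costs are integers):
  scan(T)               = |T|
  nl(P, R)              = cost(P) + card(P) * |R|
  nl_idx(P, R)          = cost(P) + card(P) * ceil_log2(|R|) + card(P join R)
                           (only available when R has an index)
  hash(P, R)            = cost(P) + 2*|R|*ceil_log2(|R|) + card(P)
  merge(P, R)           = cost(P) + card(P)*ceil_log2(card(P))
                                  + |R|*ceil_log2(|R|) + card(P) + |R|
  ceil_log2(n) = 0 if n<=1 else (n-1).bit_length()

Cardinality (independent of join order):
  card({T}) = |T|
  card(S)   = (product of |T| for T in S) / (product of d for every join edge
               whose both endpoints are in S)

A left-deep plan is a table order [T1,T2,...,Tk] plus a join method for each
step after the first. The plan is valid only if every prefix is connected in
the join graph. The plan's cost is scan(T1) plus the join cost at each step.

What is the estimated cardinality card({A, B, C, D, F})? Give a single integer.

2560000

Tables in S: A(200), B(400), C(500), D(400), F(200)
Edges inside S: F-D(d=25), D-A(d=200), A-C(d=5), C-B(d=50)
numerator = 200 * 400 * 500 * 400 * 200 = 3200000000000
denominator = 25 * 200 * 5 * 50 = 1250000
card(S) = 3200000000000 / 1250000 = 2560000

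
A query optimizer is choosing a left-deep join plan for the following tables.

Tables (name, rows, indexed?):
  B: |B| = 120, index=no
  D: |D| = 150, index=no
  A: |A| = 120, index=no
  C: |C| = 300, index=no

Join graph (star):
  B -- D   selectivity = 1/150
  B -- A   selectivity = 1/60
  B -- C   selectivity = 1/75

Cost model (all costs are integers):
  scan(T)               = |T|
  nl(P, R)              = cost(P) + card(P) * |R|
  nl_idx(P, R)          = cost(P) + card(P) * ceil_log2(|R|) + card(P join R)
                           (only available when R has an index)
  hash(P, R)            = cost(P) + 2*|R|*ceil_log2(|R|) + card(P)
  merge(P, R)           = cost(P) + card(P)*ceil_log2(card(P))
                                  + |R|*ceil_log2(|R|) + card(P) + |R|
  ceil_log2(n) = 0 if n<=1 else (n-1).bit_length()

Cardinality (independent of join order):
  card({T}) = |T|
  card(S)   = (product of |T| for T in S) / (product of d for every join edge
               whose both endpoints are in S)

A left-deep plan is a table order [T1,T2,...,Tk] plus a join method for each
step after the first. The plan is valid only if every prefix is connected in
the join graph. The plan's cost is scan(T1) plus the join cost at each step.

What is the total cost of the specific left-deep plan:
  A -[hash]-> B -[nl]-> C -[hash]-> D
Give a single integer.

step 1: scan A: cost=120, card=120
step 2: join B via hash
    card(P join B) = 120*120/(60) = 240
    cost = 120 + 2*120*7 + 120 = 1920
step 3: join C via nl
    card(P join C) = 240*300/(75) = 960
    cost = 1920 + 240*300 = 73920
step 4: join D via hash
    card(P join D) = 960*150/(150) = 960
    cost = 73920 + 2*150*8 + 960 = 77280

77280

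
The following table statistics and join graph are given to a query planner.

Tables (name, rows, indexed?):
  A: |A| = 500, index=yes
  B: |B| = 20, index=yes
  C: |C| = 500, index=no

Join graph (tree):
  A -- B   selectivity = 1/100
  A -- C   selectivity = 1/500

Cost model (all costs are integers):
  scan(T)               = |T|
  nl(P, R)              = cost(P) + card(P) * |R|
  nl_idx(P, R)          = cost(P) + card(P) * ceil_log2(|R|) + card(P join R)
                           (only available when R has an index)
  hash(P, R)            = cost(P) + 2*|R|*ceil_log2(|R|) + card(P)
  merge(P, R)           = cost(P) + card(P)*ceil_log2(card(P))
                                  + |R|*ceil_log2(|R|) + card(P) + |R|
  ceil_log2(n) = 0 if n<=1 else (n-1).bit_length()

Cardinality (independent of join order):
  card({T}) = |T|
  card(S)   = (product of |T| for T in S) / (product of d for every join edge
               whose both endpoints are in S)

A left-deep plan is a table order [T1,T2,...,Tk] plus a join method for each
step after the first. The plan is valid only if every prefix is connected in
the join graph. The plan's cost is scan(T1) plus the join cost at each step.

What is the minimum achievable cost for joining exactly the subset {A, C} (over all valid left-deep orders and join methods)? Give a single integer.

Selinger DP over subsets of {A,C}:
  {A}: scan cost=500, card=500
  {C}: scan cost=500, card=500
  {AC}: card=500; try (A,nl_idx)→5500, (C,hash)→10000, (A,hash)→10000, (C,merge)→10500, (A,merge)→10500, (C,nl)→250500 …(+1); best=5500 via (A,nl_idx)

5500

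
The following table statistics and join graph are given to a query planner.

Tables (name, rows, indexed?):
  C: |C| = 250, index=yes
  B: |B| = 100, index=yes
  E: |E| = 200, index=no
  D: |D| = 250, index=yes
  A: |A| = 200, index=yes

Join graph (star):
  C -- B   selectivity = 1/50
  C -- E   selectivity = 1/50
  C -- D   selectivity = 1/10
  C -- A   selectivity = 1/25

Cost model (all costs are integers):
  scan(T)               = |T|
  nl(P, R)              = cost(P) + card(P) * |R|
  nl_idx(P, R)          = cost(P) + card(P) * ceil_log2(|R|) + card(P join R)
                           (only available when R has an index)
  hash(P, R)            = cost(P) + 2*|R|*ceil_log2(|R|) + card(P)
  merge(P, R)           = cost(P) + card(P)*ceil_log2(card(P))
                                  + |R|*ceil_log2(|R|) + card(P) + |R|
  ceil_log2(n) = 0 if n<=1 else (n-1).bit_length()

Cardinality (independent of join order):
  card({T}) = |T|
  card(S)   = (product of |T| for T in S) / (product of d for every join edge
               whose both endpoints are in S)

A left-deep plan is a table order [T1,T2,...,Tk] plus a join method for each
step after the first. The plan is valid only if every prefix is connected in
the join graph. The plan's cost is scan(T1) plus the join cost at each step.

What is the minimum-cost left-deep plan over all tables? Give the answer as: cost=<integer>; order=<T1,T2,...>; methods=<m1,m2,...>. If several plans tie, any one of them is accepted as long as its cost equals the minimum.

cost=30300; order=B,C,E,A,D; methods=nl_idx,hash,hash,hash

Selinger DP (subsets sized 1..n):
  {C}: scan cost=250, card=250
  {B}: scan cost=100, card=100
  {E}: scan cost=200, card=200
  {D}: scan cost=250, card=250
  {A}: scan cost=200, card=200
  {BC}: card=500; try (C,nl_idx)→1400, (B,hash)→1900, (B,nl_idx)→2500, (C,merge)→3150, (B,merge)→3300, (C,hash)→4200 …(+2); best=1400 via (C,nl_idx)
  {CE}: card=1000; try (C,nl_idx)→2800, (E,hash)→3700, (C,merge)→4250, (E,merge)→4300, (C,hash)→4400, (C,nl)→50200 …(+1); best=2800 via (C,nl_idx)
  {CD}: card=6250; try (D,hash)→4500, (C,hash)→4500, (D,merge)→4750, (C,merge)→4750, (D,nl_idx)→8500, (C,nl_idx)→8500 …(+2); best=4500 via (D,hash)
  {AC}: card=2000; try (A,hash)→3700, (C,nl_idx)→3800, (C,merge)→4250, (A,nl_idx)→4250, (A,merge)→4300, (C,hash)→4400 …(+2); best=3700 via (A,hash)
  {BCE}: card=2000; try (E,hash)→5100, (B,hash)→5200, (E,merge)→8200, (B,nl_idx)→11800, (B,merge)→14600, (E,nl)→101400 …(+1); best=5100 via (E,hash)
  {BCD}: card=12500; try (D,hash)→5900, (D,merge)→8650, (B,hash)→12150, (D,nl_idx)→17900, (B,nl_idx)→60750, (B,merge)→92800 …(+2); best=5900 via (D,hash)
  {ABC}: card=4000; try (A,hash)→5100, (B,hash)→7100, (A,merge)→8200, (A,nl_idx)→9400, (B,nl_idx)→21700, (B,merge)→28500 …(+2); best=5100 via (A,hash)
  {CDE}: card=25000; try (D,hash)→7800, (E,hash)→13950, (D,merge)→16050, (D,nl_idx)→35800, (E,merge)→93800, (D,nl)→252800 …(+1); best=7800 via (D,hash)
  {ACE}: card=8000; try (A,hash)→7000, (E,hash)→8900, (A,merge)→15600, (A,nl_idx)→18800, (E,merge)→29500, (A,nl)→202800 …(+1); best=7000 via (A,hash)
  {ACD}: card=50000; try (D,hash)→9700, (A,hash)→13950, (D,merge)→29950, (D,nl_idx)→69700, (A,merge)→93800, (A,nl_idx)→104500 …(+2); best=9700 via (D,hash)
  {BCDE}: card=50000; try (D,hash)→11100, (E,hash)→21600, (D,merge)→31350, (B,hash)→34200, (D,nl_idx)→71100, (E,merge)→195200 …(+5); best=11100 via (D,hash)
  {ABCE}: card=16000; try (A,hash)→10300, (E,hash)→12300, (B,hash)→16400, (A,merge)→30900, (A,nl_idx)→37100, (E,merge)→58900 …(+5); best=10300 via (A,hash)
  {ABCD}: card=100000; try (D,hash)→13100, (A,hash)→21600, (D,merge)→59350, (B,hash)→61100, (D,nl_idx)→137100, (A,merge)→195200 …(+6); best=13100 via (D,hash)
  {ACDE}: card=200000; try (D,hash)→19000, (A,hash)→36000, (E,hash)→62900, (D,merge)→121250, (D,nl_idx)→271000, (A,nl_idx)→407800 …(+5); best=19000 via (D,hash)
  {ABCDE}: card=400000; try (D,hash)→30300, (A,hash)→64300, (E,hash)→116300, (B,hash)→220400, (D,merge)→252550, (D,nl_idx)→538300 …(+9); best=30300 via (D,hash)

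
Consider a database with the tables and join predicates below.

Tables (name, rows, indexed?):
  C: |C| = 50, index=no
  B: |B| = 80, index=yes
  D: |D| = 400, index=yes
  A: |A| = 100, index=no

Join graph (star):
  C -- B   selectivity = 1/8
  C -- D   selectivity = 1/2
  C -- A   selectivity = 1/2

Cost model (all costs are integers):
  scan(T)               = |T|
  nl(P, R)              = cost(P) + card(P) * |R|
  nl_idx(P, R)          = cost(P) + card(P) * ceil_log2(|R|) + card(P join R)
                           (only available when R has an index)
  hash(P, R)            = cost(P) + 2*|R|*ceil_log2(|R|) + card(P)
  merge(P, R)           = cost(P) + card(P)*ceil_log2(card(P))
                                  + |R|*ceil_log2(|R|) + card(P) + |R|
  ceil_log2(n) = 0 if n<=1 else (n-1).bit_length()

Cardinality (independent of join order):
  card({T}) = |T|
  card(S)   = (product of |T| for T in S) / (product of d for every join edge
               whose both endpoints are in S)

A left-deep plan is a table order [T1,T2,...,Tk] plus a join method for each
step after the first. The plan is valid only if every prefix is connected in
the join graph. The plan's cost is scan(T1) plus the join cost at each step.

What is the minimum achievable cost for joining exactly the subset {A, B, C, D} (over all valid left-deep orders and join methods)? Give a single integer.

Selinger DP over subsets of {A,B,C,D}:
  {C}: scan cost=50, card=50
  {B}: scan cost=80, card=80
  {D}: scan cost=400, card=400
  {A}: scan cost=100, card=100
  {BC}: card=500; try (C,hash)→760, (B,nl_idx)→900, (B,merge)→1040, (C,merge)→1070, (B,hash)→1220, (B,nl)→4050 …(+1); best=760 via (C,hash)
  {CD}: card=10000; try (C,hash)→1400, (D,merge)→4400, (C,merge)→4750, (D,hash)→7300, (D,nl_idx)→10500, (D,nl)→20050 …(+1); best=1400 via (C,hash)
  {AC}: card=2500; try (C,hash)→800, (A,merge)→1200, (C,merge)→1250, (A,hash)→1500, (A,nl)→5050, (C,nl)→5100; best=800 via (C,hash)
  {BCD}: card=100000; try (D,hash)→8460, (D,merge)→9760, (B,hash)→12520, (D,nl_idx)→105260, (B,merge)→152040, (B,nl_idx)→171400 …(+2); best=8460 via (D,hash)
  {ABC}: card=25000; try (A,hash)→2660, (B,hash)→4420, (A,merge)→6560, (B,merge)→33940, (B,nl_idx)→43300, (A,nl)→50760 …(+1); best=2660 via (A,hash)
  {ACD}: card=500000; try (D,hash)→10500, (A,hash)→12800, (D,merge)→37300, (A,merge)→152200, (D,nl_idx)→523300, (D,nl)→1000800 …(+1); best=10500 via (D,hash)
  {ABCD}: card=5000000; try (D,hash)→34860, (A,hash)→109860, (D,merge)→406660, (B,hash)→511620, (A,merge)→1809260, (D,nl_idx)→5227660 …(+5); best=34860 via (D,hash)

34860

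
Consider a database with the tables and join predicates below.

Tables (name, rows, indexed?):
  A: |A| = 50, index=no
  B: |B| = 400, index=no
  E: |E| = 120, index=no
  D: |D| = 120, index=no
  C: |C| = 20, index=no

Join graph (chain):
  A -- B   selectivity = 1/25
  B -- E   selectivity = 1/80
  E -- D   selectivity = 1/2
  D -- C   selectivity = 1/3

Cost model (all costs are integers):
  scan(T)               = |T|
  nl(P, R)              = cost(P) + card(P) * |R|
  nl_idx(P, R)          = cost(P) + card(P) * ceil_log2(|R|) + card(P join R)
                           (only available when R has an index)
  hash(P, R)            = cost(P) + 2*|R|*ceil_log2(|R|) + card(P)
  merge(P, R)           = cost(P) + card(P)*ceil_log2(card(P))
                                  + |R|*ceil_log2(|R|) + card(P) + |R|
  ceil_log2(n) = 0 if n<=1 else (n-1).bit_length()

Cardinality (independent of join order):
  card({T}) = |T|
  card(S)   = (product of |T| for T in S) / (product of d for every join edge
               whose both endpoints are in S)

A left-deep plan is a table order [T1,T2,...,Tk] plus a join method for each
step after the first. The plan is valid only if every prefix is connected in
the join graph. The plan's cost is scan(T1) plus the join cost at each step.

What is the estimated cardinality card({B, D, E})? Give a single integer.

36000

Tables in S: B(400), D(120), E(120)
Edges inside S: B-E(d=80), E-D(d=2)
numerator = 400 * 120 * 120 = 5760000
denominator = 80 * 2 = 160
card(S) = 5760000 / 160 = 36000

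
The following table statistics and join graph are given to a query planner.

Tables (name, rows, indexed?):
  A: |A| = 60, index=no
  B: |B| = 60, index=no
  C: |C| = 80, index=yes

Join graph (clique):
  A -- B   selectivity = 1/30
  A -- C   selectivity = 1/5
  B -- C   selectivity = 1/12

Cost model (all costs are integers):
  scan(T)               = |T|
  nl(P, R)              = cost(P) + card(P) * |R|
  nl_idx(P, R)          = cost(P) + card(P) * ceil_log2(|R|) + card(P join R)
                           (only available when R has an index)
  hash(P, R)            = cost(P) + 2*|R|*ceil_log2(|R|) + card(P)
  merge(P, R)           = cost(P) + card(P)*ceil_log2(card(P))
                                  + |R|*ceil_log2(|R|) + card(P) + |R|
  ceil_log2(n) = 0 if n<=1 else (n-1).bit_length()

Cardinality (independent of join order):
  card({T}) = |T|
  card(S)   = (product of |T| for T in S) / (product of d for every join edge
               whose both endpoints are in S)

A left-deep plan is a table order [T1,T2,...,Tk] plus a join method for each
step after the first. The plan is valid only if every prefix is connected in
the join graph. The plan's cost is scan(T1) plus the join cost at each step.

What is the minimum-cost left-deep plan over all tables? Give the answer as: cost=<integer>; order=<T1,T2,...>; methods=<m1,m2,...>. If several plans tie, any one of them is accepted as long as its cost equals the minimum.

cost=1840; order=A,B,C; methods=hash,nl_idx

Selinger DP (subsets sized 1..n):
  {A}: scan cost=60, card=60
  {B}: scan cost=60, card=60
  {C}: scan cost=80, card=80
  {AB}: card=120; try (B,hash)→840, (A,hash)→840, (B,merge)→900, (A,merge)→900, (B,nl)→3660, (A,nl)→3660; best=840 via (B,hash)
  {AC}: card=960; try (A,hash)→880, (C,merge)→1120, (A,merge)→1140, (C,hash)→1240, (C,nl_idx)→1440, (C,nl)→4860 …(+1); best=880 via (A,hash)
  {BC}: card=400; try (C,nl_idx)→880, (B,hash)→880, (C,merge)→1120, (B,merge)→1140, (C,hash)→1240, (C,nl)→4860 …(+1); best=880 via (C,nl_idx)
  {ABC}: card=160; try (C,nl_idx)→1840, (A,hash)→2000, (C,hash)→2080, (C,merge)→2440, (B,hash)→2560, (A,merge)→5300 …(+4); best=1840 via (C,nl_idx)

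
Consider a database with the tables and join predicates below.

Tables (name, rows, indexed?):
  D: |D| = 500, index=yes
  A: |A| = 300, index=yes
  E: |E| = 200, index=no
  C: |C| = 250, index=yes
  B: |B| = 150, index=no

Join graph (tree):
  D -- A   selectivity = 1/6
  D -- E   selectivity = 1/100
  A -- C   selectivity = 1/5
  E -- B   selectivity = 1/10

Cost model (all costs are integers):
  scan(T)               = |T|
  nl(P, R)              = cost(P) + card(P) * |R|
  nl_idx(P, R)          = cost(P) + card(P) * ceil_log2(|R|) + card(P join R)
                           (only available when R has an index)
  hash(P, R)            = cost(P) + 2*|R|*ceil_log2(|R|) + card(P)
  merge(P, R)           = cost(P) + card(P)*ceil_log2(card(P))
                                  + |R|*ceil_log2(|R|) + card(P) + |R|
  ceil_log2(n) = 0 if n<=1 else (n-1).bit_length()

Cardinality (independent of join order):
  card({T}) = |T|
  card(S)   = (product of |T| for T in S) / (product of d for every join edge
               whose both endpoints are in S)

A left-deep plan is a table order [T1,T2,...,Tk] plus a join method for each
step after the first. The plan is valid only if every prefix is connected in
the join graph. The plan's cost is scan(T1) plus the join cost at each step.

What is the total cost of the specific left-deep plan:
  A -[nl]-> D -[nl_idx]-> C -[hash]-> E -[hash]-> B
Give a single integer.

5355900

step 1: scan A: cost=300, card=300
step 2: join D via nl
    card(P join D) = 300*500/(6) = 25000
    cost = 300 + 300*500 = 150300
step 3: join C via nl_idx
    card(P join C) = 25000*250/(5) = 1250000
    cost = 150300 + 25000*8 + 1250000 = 1600300
step 4: join E via hash
    card(P join E) = 1250000*200/(100) = 2500000
    cost = 1600300 + 2*200*8 + 1250000 = 2853500
step 5: join B via hash
    card(P join B) = 2500000*150/(10) = 37500000
    cost = 2853500 + 2*150*8 + 2500000 = 5355900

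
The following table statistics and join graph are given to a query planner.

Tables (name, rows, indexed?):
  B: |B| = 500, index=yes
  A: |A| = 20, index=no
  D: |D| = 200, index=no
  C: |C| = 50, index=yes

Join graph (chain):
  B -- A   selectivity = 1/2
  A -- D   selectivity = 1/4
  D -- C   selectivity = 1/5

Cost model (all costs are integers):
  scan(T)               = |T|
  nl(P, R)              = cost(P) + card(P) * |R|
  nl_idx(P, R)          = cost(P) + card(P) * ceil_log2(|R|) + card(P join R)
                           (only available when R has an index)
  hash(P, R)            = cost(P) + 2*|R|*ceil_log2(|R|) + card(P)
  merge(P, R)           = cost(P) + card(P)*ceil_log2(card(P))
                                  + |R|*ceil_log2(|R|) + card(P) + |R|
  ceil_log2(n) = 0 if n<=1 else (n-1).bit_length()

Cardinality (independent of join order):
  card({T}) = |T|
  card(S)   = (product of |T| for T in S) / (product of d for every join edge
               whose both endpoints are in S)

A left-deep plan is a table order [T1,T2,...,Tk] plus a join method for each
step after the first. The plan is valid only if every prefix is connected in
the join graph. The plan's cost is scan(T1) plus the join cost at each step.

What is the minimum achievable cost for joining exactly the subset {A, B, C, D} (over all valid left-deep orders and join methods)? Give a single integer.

21200

Selinger DP over subsets of {A,B,C,D}:
  {B}: scan cost=500, card=500
  {A}: scan cost=20, card=20
  {D}: scan cost=200, card=200
  {C}: scan cost=50, card=50
  {AB}: card=5000; try (A,hash)→1200, (B,merge)→5140, (B,nl_idx)→5200, (A,merge)→5620, (B,hash)→9040, (B,nl)→10020 …(+1); best=1200 via (A,hash)
  {AD}: card=1000; try (A,hash)→600, (D,merge)→1940, (A,merge)→2120, (D,hash)→3240, (D,nl)→4020, (A,nl)→4200; best=600 via (A,hash)
  {CD}: card=2000; try (C,hash)→1000, (D,merge)→2200, (C,merge)→2350, (D,hash)→3300, (C,nl_idx)→3400, (D,nl)→10050 …(+1); best=1000 via (C,hash)
  {ABD}: card=250000; try (D,hash)→9400, (B,hash)→10600, (B,merge)→16600, (D,merge)→73000, (B,nl_idx)→259600, (B,nl)→500600 …(+1); best=9400 via (D,hash)
  {ACD}: card=10000; try (C,hash)→2200, (A,hash)→3200, (C,merge)→11950, (C,nl_idx)→16600, (A,merge)→25120, (A,nl)→41000 …(+1); best=2200 via (C,hash)
  {ABCD}: card=2500000; try (B,hash)→21200, (B,merge)→157200, (C,hash)→260000, (B,nl_idx)→2592200, (C,nl_idx)→4009400, (C,merge)→4759750 …(+2); best=21200 via (B,hash)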